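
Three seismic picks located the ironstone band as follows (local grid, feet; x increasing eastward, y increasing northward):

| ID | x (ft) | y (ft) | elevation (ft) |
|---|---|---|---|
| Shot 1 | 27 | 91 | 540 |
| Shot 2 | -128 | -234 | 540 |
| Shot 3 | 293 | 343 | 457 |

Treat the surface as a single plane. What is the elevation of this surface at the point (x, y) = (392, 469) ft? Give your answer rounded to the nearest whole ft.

435 ft

Two edge vectors: Shot 1→Shot 2 = (-155, -325, 0), Shot 1→Shot 3 = (266, 252, -83).
Normal n = (Shot 1→Shot 2) × (Shot 1→Shot 3) = (26975, -12865, 47390).
So ∂z/∂x = −n_x/n_z = −0.56921 and ∂z/∂y = −n_y/n_z = 0.27147.
Intercept c from Shot 1: 540 + 15.37 − 24.70 = 530.66.
At (392, 469): z = −223.1 + 127.3 + 530.66 = 434.9 ft.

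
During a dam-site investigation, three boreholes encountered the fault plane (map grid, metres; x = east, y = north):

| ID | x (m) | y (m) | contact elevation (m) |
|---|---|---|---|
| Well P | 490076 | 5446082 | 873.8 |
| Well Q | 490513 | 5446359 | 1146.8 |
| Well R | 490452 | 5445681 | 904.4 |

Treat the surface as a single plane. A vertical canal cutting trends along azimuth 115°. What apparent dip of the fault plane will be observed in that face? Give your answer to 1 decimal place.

13.9°

Two edge vectors: Well P→Well Q = (437, 277, 273), Well P→Well R = (376, -401, 30.6).
Normal n = (Well P→Well Q) × (Well P→Well R) = (117949.2, 89275.8, -279389).
So ∂z/∂x = −n_x/n_z = 0.42217 and ∂z/∂y = −n_y/n_z = 0.31954.
Unit vector along 115° is (sin 115°, cos 115°) = (0.9063, -0.4226).
Slope in that direction = a·(0.9063) + b·(-0.4226) = 0.24757.
Apparent dip = arctan|0.24757| = 13.9° (true dip is 27.9°, so apparent ≤ true as expected).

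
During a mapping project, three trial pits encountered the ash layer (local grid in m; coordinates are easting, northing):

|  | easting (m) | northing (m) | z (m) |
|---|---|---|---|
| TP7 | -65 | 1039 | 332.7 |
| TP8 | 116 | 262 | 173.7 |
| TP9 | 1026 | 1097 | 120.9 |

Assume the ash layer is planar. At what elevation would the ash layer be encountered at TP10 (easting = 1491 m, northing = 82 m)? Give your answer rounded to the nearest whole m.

Two edge vectors: TP7→TP8 = (181, -777, -159), TP7→TP9 = (1091, 58, -211.8).
Normal n = (TP7→TP8) × (TP7→TP9) = (173790.6, -135133.2, 858205).
So ∂z/∂easting = −n_x/n_z = −0.20250 and ∂z/∂northing = −n_y/n_z = 0.15746.
Intercept c from TP7: 332.7 − 13.16 − 163.60 = 155.94.
At (1491, 82): z = −301.9 + 12.9 + 155.94 = -133.1 m.

-133 m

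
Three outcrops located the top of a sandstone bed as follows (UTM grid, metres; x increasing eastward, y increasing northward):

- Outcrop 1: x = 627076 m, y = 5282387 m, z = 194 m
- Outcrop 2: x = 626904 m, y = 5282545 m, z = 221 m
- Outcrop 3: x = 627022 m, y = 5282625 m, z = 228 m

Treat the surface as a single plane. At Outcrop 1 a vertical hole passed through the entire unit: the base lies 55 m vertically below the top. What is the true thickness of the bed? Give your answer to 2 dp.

54.47 m

Two edge vectors: Outcrop 1→Outcrop 2 = (-172, 158, 27), Outcrop 1→Outcrop 3 = (-54, 238, 34).
Normal n = (Outcrop 1→Outcrop 2) × (Outcrop 1→Outcrop 3) = (-1054, 4390, -32404).
So ∂z/∂x = −n_x/n_z = −0.03253 and ∂z/∂y = −n_y/n_z = 0.13548.
|∇z| = √(a²+b²) = 0.13933, so dip δ = arctan(0.13933) = 7.93°.
True thickness = vertical thickness × cos δ = 55 × cos 7.93° = 54.47 m.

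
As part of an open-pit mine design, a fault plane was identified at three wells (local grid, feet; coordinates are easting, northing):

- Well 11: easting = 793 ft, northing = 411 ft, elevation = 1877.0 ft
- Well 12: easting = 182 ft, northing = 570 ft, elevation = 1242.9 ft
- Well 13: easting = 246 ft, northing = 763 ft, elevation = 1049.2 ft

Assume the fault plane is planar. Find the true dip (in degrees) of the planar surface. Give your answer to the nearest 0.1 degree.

Two edge vectors: Well 11→Well 12 = (-611, 159, -634.1), Well 11→Well 13 = (-547, 352, -827.8).
Normal n = (Well 11→Well 12) × (Well 11→Well 13) = (91583, -158933.1, -128099).
So ∂z/∂easting = −n_x/n_z = 0.71494 and ∂z/∂northing = −n_y/n_z = −1.24071.
Gradient magnitude |∇z| = √(a² + b²) = √(0.51114 + 1.53935) = 1.43195.
True dip = arctan(1.43195) = 55.1°, dipping toward NNW (azimuth ≈ 330°).

55.1°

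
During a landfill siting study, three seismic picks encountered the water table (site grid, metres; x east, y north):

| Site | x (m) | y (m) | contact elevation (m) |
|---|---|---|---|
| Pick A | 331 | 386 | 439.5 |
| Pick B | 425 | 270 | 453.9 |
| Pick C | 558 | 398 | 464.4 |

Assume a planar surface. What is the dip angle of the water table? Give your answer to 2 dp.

6.64°

Two edge vectors: Pick A→Pick B = (94, -116, 14.4), Pick A→Pick C = (227, 12, 24.9).
Normal n = (Pick A→Pick B) × (Pick A→Pick C) = (-3061.2, 928.2, 27460).
So ∂z/∂x = −n_x/n_z = 0.11148 and ∂z/∂y = −n_y/n_z = −0.03380.
Gradient magnitude |∇z| = √(a² + b²) = √(0.01243 + 0.00114) = 0.11649.
True dip = arctan(0.11649) = 6.64°, dipping toward WNW (azimuth ≈ 287°).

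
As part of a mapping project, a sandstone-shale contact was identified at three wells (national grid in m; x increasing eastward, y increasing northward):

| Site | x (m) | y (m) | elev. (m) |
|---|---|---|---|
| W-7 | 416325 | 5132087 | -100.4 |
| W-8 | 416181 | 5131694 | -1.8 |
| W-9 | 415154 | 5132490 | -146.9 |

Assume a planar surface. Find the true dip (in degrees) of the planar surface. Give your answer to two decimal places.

Let the plane be z = a·x + b·y + c.
W-8−W-7: −144a − 393b = 98.6;  W-9−W-7: −1171a + 403b = −46.5.
Solving gives a = −0.04141, b = −0.23572.
Gradient magnitude |∇z| = √(a² + b²) = √(0.00171 + 0.05556) = 0.23933.
True dip = arctan(0.23933) = 13.46°, dipping toward N (azimuth ≈ 010°).

13.46°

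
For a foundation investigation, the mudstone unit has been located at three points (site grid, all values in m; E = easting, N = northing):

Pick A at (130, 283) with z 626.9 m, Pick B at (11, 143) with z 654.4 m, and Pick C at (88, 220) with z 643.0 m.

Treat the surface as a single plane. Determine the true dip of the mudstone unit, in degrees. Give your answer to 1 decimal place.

Two edge vectors: Pick A→Pick B = (-119, -140, 27.5), Pick A→Pick C = (-42, -63, 16.1).
Normal n = (Pick A→Pick B) × (Pick A→Pick C) = (-521.5, 760.9, 1617).
So ∂z/∂E = −n_x/n_z = 0.32251 and ∂z/∂N = −n_y/n_z = −0.47056.
Gradient magnitude |∇z| = √(a² + b²) = √(0.10401 + 0.22143) = 0.57048.
True dip = arctan(0.57048) = 29.7°, dipping toward NW (azimuth ≈ 326°).

29.7°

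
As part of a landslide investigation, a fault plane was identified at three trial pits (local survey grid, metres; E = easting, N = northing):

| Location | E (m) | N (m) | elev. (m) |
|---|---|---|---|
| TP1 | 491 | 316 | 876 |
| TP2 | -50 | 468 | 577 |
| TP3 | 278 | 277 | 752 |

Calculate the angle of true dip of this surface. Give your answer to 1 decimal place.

Let the plane be z = a·E + b·N + c.
TP2−TP1: −541a + 152b = −299;  TP3−TP1: −213a − 39b = −124.
Solving gives a = 0.57053, b = 0.06353.
Gradient magnitude |∇z| = √(a² + b²) = √(0.32550 + 0.00404) = 0.57405.
True dip = arctan(0.57405) = 29.9°, dipping toward W (azimuth ≈ 264°).

29.9°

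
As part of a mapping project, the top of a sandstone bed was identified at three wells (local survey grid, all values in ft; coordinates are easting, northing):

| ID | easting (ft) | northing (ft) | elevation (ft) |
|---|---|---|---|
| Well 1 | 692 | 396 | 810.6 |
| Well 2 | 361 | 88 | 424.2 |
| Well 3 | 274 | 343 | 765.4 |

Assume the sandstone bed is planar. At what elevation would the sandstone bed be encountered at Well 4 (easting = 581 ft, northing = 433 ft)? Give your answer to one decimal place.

Two edge vectors: Well 1→Well 2 = (-331, -308, -386.4), Well 1→Well 3 = (-418, -53, -45.2).
Normal n = (Well 1→Well 2) × (Well 1→Well 3) = (-6557.6, 146554, -111201).
So ∂z/∂easting = −n_x/n_z = −0.05897 and ∂z/∂northing = −n_y/n_z = 1.31792.
Intercept c from Well 1: 810.6 + 40.81 − 521.90 = 329.51.
At (581, 433): z = −34.3 + 570.7 + 329.51 = 865.9 ft.

865.9 ft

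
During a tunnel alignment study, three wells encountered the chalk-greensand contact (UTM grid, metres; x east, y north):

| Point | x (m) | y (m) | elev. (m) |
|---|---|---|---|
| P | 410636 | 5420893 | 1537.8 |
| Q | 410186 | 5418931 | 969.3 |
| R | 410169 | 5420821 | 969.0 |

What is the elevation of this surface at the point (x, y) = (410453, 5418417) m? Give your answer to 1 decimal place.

1288.5 m

Two edge vectors: P→Q = (-450, -1962, -568.5), P→R = (-467, -72, -568.8).
Normal n = (P→Q) × (P→R) = (1075053.6, 9529.5, -883854).
So ∂z/∂x = −n_x/n_z = 1.216324868 and ∂z/∂y = −n_y/n_z = 0.010781758.
Intercept c from P: 1537.8 − 499466.78 − 58446.76 = −556375.74.
At (410453, 5418417): z = 499244.2 + 58420.1 − 556375.74 = 1288.5 m.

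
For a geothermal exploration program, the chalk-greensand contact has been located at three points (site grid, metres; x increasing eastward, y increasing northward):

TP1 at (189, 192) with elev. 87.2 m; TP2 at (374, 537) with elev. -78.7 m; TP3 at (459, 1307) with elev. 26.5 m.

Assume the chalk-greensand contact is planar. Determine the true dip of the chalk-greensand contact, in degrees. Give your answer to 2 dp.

55.96°

Two edge vectors: TP1→TP2 = (185, 345, -165.9), TP1→TP3 = (270, 1115, -60.7).
Normal n = (TP1→TP2) × (TP1→TP3) = (164037, -33563.5, 113125).
So ∂z/∂x = −n_x/n_z = −1.45005 and ∂z/∂y = −n_y/n_z = 0.29669.
Gradient magnitude |∇z| = √(a² + b²) = √(2.10265 + 0.08803) = 1.48009.
True dip = arctan(1.48009) = 55.96°, dipping toward ESE (azimuth ≈ 102°).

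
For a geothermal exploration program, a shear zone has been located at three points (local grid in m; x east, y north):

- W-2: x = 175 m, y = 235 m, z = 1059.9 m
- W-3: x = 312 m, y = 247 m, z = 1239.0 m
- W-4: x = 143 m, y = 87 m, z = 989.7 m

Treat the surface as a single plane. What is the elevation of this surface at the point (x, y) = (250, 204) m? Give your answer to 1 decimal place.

Let the plane be z = a·x + b·y + c.
W-3−W-2: 137a + 12b = 179.1;  W-4−W-2: −32a − 148b = −70.2.
Solving gives a = 1.29019, b = 0.19536.
Then c = 1059.9 − a·175 − b·235 = 788.21.
At (250, 204): z = 322.5 + 39.9 + 788.21 = 1150.6 m.

1150.6 m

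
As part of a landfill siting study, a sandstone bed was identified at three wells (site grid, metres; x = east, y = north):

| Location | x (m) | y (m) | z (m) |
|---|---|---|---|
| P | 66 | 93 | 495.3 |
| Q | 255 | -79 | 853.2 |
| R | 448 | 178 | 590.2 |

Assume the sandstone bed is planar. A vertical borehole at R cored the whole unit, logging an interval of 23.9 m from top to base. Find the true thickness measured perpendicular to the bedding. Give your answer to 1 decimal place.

12.9 m

Let the plane be z = a·x + b·y + c.
Q−P: 189a − 172b = 357.9;  R−P: 382a + 85b = 94.9.
Solving gives a = 0.57166, b = −1.45265.
|∇z| = √(a²+b²) = 1.56109, so dip δ = arctan(1.56109) = 57.36°.
True thickness = vertical thickness × cos δ = 23.9 × cos 57.36° = 12.9 m.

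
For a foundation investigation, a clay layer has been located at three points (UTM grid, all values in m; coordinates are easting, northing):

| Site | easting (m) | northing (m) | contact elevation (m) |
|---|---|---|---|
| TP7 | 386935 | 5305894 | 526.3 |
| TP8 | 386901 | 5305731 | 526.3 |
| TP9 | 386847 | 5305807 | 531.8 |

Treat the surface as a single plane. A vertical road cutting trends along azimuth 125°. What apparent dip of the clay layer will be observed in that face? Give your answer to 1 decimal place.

4.2°

Two edge vectors: TP7→TP8 = (-34, -163, 0), TP7→TP9 = (-88, -87, 5.5).
Normal n = (TP7→TP8) × (TP7→TP9) = (-896.5, 187, -11386).
So ∂z/∂easting = −n_x/n_z = −0.07874 and ∂z/∂northing = −n_y/n_z = 0.01642.
Unit vector along 125° is (sin 125°, cos 125°) = (0.8192, -0.5736).
Slope in that direction = a·(0.8192) + b·(-0.5736) = −0.07392.
Apparent dip = arctan|0.07392| = 4.2° (true dip is 4.6°, so apparent ≤ true as expected).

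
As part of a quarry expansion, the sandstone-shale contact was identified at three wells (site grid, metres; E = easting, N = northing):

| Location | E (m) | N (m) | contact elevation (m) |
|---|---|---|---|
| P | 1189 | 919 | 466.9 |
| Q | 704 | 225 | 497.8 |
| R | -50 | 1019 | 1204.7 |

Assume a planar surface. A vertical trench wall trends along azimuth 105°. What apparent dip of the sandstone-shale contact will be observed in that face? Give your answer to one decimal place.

Let the plane be z = a·E + b·N + c.
Q−P: −485a − 694b = 30.9;  R−P: −1239a + 100b = 737.8.
Solving gives a = −0.56709, b = 0.35178.
Unit vector along 105° is (sin 105°, cos 105°) = (0.9659, -0.2588).
Slope in that direction = a·(0.9659) + b·(-0.2588) = −0.63881.
Apparent dip = arctan|0.63881| = 32.6° (true dip is 33.7°, so apparent ≤ true as expected).

32.6°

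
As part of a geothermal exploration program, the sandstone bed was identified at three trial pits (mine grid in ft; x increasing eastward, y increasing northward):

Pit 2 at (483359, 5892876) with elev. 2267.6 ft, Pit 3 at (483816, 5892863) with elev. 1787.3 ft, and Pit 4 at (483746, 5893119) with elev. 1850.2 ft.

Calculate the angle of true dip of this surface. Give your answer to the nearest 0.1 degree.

46.5°

Let the plane be z = a·x + b·y + c.
Pit 3−Pit 2: 457a − 13b = −480.3;  Pit 4−Pit 2: 387a + 243b = −417.4.
Solving gives a = −1.05218, b = −0.04200.
Gradient magnitude |∇z| = √(a² + b²) = √(1.10708 + 0.00176) = 1.05302.
True dip = arctan(1.05302) = 46.5°, dipping toward E (azimuth ≈ 088°).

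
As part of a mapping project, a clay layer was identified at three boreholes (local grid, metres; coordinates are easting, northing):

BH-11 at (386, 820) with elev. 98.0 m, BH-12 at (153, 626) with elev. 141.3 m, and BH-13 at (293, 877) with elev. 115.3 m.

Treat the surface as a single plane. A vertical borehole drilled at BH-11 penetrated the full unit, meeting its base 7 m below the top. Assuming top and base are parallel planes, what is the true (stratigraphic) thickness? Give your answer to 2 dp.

Two edge vectors: BH-11→BH-12 = (-233, -194, 43.3), BH-11→BH-13 = (-93, 57, 17.3).
Normal n = (BH-11→BH-12) × (BH-11→BH-13) = (-5824.3, 4, -31323).
So ∂z/∂easting = −n_x/n_z = −0.18594 and ∂z/∂northing = −n_y/n_z = 0.00013.
|∇z| = √(a²+b²) = 0.18594, so dip δ = arctan(0.18594) = 10.53°.
True thickness = vertical thickness × cos δ = 7 × cos 10.53° = 6.88 m.

6.88 m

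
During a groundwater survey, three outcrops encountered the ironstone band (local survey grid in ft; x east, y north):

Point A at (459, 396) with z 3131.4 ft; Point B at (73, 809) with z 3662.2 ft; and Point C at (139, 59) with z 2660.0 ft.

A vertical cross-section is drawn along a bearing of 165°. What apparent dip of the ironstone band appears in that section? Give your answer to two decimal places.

Let the plane be z = a·x + b·y + c.
Point B−Point A: −386a + 413b = 530.8;  Point C−Point A: −320a − 337b = −471.4.
Solving gives a = 0.06028, b = 1.34157.
Unit vector along 165° is (sin 165°, cos 165°) = (0.2588, -0.9659).
Slope in that direction = a·(0.2588) + b·(-0.9659) = −1.28026.
Apparent dip = arctan|1.28026| = 52.01° (true dip is 53.3°, so apparent ≤ true as expected).

52.01°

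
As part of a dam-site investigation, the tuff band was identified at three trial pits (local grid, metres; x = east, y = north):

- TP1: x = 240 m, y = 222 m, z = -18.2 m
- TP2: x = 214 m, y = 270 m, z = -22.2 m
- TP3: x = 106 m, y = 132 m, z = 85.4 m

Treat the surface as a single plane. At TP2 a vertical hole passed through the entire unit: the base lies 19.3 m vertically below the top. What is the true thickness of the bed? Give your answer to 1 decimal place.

Two edge vectors: TP1→TP2 = (-26, 48, -4), TP1→TP3 = (-134, -90, 103.6).
Normal n = (TP1→TP2) × (TP1→TP3) = (4612.8, 3229.6, 8772).
So ∂z/∂x = −n_x/n_z = −0.52585 and ∂z/∂y = −n_y/n_z = −0.36817.
|∇z| = √(a²+b²) = 0.64193, so dip δ = arctan(0.64193) = 32.70°.
True thickness = vertical thickness × cos δ = 19.3 × cos 32.70° = 16.2 m.

16.2 m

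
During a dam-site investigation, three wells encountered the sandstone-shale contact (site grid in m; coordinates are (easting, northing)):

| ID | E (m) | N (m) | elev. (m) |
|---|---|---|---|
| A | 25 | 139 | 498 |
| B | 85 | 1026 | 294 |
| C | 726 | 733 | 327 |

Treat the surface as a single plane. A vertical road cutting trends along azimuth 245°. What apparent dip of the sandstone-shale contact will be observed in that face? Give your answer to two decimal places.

8.13°

Let the plane be z = a·E + b·N + c.
B−A: 60a + 887b = −204;  C−A: 701a + 594b = −171.
Solving gives a = −0.05204, b = −0.22647.
Unit vector along 245° is (sin 245°, cos 245°) = (-0.9063, -0.4226).
Slope in that direction = a·(-0.9063) + b·(-0.4226) = 0.14287.
Apparent dip = arctan|0.14287| = 8.13° (true dip is 13.1°, so apparent ≤ true as expected).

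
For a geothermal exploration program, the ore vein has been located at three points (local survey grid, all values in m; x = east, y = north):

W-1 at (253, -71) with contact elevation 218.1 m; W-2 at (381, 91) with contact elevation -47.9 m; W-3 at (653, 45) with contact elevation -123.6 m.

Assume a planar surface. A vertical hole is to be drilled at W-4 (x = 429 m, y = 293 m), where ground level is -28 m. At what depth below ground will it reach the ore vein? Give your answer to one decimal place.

Two edge vectors: W-1→W-2 = (128, 162, -266), W-1→W-3 = (400, 116, -341.7).
Normal n = (W-1→W-2) × (W-1→W-3) = (-24499.4, -62662.4, -49952).
So ∂z/∂x = −n_x/n_z = −0.49046 and ∂z/∂y = −n_y/n_z = −1.25445.
Intercept c from W-1: 218.1 + 124.09 − 89.07 = 253.12.
At (429, 293): z_contact = −210.41 − 367.55 + 253.12 = -324.84 m.
Depth below ground = -28 − (-324.84) = 296.8 m.

296.8 m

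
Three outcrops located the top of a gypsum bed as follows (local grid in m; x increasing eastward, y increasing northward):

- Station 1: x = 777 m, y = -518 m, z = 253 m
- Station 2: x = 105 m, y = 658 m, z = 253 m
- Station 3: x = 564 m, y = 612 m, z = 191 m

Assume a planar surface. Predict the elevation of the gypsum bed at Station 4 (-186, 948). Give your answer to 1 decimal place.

271.0 m

Let the plane be z = a·x + b·y + c.
Station 2−Station 1: −672a + 1176b = 0;  Station 3−Station 1: −213a + 1130b = −62.
Solving gives a = −0.14328, b = −0.08188.
Then c = 253 − a·777 − b·-518 = 321.92.
At (-186, 948): z = 26.7 − 77.6 + 321.92 = 271.0 m.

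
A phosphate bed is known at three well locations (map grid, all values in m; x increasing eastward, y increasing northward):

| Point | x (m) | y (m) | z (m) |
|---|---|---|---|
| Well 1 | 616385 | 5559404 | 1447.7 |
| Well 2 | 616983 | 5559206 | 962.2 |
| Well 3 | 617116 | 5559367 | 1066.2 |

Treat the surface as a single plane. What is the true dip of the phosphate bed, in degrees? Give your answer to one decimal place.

Let the plane be z = a·x + b·y + c.
Well 2−Well 1: 598a − 198b = −485.5;  Well 3−Well 1: 731a − 37b = −381.5.
Solving gives a = −0.46956, b = 1.03386.
Gradient magnitude |∇z| = √(a² + b²) = √(0.22049 + 1.06886) = 1.13550.
True dip = arctan(1.13550) = 48.6°, dipping toward SSE (azimuth ≈ 156°).

48.6°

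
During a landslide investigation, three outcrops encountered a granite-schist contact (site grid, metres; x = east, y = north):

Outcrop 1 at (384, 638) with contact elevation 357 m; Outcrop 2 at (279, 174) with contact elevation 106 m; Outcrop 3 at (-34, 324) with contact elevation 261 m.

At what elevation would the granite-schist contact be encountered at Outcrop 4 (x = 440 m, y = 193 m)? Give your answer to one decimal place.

Let the plane be z = a·x + b·y + c.
Outcrop 2−Outcrop 1: −105a − 464b = −251;  Outcrop 3−Outcrop 1: −418a − 314b = −96.
Solving gives a = −0.21288, b = 0.58912.
Then c = 357 − a·384 − b·638 = 62.89.
At (440, 193): z = −93.7 + 113.7 + 62.89 = 82.9 m.

82.9 m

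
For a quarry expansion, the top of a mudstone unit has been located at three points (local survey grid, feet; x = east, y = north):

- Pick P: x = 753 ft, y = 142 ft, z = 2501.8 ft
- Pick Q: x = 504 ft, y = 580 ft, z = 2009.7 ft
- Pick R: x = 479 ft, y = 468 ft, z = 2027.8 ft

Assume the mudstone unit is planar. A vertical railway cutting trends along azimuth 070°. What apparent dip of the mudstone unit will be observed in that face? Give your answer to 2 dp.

44.82°

Let the plane be z = a·x + b·y + c.
Pick Q−Pick P: −249a + 438b = −492.1;  Pick R−Pick P: −274a + 326b = −474.
Solving gives a = 1.21498, b = −0.43281.
Unit vector along 070° is (sin 70°, cos 70°) = (0.9397, 0.3420).
Slope in that direction = a·(0.9397) + b·(0.3420) = 0.99368.
Apparent dip = arctan|0.99368| = 44.82° (true dip is 52.2°, so apparent ≤ true as expected).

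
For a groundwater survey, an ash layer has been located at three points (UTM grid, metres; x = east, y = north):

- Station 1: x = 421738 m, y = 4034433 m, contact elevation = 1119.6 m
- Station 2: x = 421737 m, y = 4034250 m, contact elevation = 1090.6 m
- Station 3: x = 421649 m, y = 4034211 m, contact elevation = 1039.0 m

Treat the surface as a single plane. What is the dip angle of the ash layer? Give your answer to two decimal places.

28.38°

Let the plane be z = a·x + b·y + c.
Station 2−Station 1: −1a − 183b = −29;  Station 3−Station 1: −89a − 222b = −80.6.
Solving gives a = 0.51739, b = 0.15564.
Gradient magnitude |∇z| = √(a² + b²) = √(0.26769 + 0.02422) = 0.54029.
True dip = arctan(0.54029) = 28.38°, dipping toward WSW (azimuth ≈ 253°).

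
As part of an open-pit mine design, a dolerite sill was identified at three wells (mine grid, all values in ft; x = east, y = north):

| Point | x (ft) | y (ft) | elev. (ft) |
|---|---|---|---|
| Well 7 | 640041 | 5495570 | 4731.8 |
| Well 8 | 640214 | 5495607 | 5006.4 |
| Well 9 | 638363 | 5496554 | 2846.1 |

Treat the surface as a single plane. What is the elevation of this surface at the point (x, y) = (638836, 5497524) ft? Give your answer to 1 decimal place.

Two edge vectors: Well 7→Well 8 = (173, 37, 274.6), Well 7→Well 9 = (-1678, 984, -1885.7).
Normal n = (Well 7→Well 8) × (Well 7→Well 9) = (-339977.3, -134552.7, 232318).
So ∂z/∂x = −n_x/n_z = 1.463413511 and ∂z/∂y = −n_y/n_z = 0.579174666.
Intercept c from Well 7: 4731.8 − 936644.65 − 3182894.92 = −4114807.76.
At (638836, 5497524): z = 934881.2 + 3184026.6 − 4114807.76 = 4100.1 ft.

4100.1 ft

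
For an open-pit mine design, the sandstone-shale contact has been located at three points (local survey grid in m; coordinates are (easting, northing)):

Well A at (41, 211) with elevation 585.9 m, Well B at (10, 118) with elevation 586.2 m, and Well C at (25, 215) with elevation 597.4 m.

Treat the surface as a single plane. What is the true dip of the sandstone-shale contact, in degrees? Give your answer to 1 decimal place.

Let the plane be z = a·E + b·N + c.
Well B−Well A: −31a − 93b = 0.3;  Well C−Well A: −16a + 4b = 11.5.
Solving gives a = −0.66421, b = 0.21818.
Gradient magnitude |∇z| = √(a² + b²) = √(0.44117 + 0.04760) = 0.69912.
True dip = arctan(0.69912) = 35.0°, dipping toward ESE (azimuth ≈ 108°).

35.0°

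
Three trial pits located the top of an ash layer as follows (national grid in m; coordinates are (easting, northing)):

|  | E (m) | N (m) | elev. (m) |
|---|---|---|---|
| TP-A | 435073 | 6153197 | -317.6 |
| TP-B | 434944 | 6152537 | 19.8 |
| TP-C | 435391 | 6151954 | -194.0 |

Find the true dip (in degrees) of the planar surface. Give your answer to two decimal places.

44.16°

Let the plane be z = a·E + b·N + c.
TP-B−TP-A: −129a − 660b = 337.4;  TP-C−TP-A: 318a − 1243b = 123.6.
Solving gives a = −0.91245, b = −0.33287.
Gradient magnitude |∇z| = √(a² + b²) = √(0.83256 + 0.11080) = 0.97127.
True dip = arctan(0.97127) = 44.16°, dipping toward ENE (azimuth ≈ 070°).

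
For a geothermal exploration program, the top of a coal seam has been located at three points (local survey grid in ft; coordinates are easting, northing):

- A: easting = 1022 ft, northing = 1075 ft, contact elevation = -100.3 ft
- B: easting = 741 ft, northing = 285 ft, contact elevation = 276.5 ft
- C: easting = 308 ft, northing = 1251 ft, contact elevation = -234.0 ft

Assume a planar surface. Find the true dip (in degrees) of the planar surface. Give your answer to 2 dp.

26.74°

Let the plane be z = a·easting + b·northing + c.
B−A: −281a − 790b = 376.8;  C−A: −714a + 176b = −133.7.
Solving gives a = 0.06407, b = −0.49975.
Gradient magnitude |∇z| = √(a² + b²) = √(0.00410 + 0.24975) = 0.50384.
True dip = arctan(0.50384) = 26.74°, dipping toward N (azimuth ≈ 353°).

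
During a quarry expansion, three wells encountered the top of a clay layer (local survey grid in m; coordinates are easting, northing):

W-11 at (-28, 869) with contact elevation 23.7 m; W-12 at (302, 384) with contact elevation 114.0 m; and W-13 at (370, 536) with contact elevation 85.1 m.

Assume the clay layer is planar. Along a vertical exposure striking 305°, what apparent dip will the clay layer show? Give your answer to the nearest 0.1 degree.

Let the plane be z = a·easting + b·northing + c.
W-12−W-11: 330a − 485b = 90.3;  W-13−W-11: 398a − 333b = 61.4.
Solving gives a = −0.00350, b = −0.18857.
Unit vector along 305° is (sin 305°, cos 305°) = (-0.8192, 0.5736).
Slope in that direction = a·(-0.8192) + b·(0.5736) = −0.10529.
Apparent dip = arctan|0.10529| = 6.0° (true dip is 10.7°, so apparent ≤ true as expected).

6.0°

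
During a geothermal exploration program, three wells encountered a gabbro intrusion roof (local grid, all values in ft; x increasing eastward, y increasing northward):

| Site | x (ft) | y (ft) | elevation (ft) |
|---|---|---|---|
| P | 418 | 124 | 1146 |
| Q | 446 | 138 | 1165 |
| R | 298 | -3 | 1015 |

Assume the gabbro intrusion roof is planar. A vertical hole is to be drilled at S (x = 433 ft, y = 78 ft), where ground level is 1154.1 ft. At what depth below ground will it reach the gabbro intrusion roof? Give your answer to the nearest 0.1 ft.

Let the plane be z = a·x + b·y + c.
Q−P: 28a + 14b = 19;  R−P: −120a − 127b = −131.
Solving gives a = 0.30864, b = 0.73987.
Then c = 1146 − a·418 − b·124 = 925.25.
At (433, 78): z_contact = 133.64 + 57.71 + 925.25 = 1116.60 ft.
Depth below ground = 1154.1 − 1116.60 = 37.5 ft.

37.5 ft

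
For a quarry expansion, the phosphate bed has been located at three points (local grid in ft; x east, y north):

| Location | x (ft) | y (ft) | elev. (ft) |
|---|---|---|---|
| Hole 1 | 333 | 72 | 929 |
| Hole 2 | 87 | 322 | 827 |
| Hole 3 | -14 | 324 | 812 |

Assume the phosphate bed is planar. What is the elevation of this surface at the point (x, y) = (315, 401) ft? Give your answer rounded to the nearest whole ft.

Two edge vectors: Hole 1→Hole 2 = (-246, 250, -102), Hole 1→Hole 3 = (-347, 252, -117).
Normal n = (Hole 1→Hole 2) × (Hole 1→Hole 3) = (-3546, 6612, 24758).
So ∂z/∂x = −n_x/n_z = 0.14323 and ∂z/∂y = −n_y/n_z = −0.26707.
Intercept c from Hole 1: 929 − 47.69 + 19.23 = 900.53.
At (315, 401): z = 45.1 − 107.1 + 900.53 = 838.6 ft.

839 ft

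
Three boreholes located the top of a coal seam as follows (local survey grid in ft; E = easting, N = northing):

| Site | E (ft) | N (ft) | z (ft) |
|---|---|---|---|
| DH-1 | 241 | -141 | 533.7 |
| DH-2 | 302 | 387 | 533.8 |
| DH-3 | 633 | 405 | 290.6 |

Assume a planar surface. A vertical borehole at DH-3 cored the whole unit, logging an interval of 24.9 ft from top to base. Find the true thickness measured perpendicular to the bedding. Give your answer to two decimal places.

Let the plane be z = a·E + b·N + c.
DH-2−DH-1: 61a + 528b = 0.1;  DH-3−DH-1: 392a + 546b = −243.1.
Solving gives a = −0.73940, b = 0.08561.
|∇z| = √(a²+b²) = 0.74434, so dip δ = arctan(0.74434) = 36.66°.
True thickness = vertical thickness × cos δ = 24.9 × cos 36.66° = 19.97 ft.

19.97 ft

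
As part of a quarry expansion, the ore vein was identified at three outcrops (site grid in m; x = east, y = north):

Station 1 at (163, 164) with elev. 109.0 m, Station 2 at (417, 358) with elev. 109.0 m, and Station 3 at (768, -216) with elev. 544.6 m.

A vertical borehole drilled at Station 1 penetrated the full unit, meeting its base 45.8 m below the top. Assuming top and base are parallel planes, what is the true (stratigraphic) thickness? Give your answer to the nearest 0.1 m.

38.4 m

Two edge vectors: Station 1→Station 2 = (254, 194, 0), Station 1→Station 3 = (605, -380, 435.6).
Normal n = (Station 1→Station 2) × (Station 1→Station 3) = (84506.4, -110642.4, -213890).
So ∂z/∂x = −n_x/n_z = 0.39509 and ∂z/∂y = −n_y/n_z = −0.51729.
|∇z| = √(a²+b²) = 0.65091, so dip δ = arctan(0.65091) = 33.06°.
True thickness = vertical thickness × cos δ = 45.8 × cos 33.06° = 38.4 m.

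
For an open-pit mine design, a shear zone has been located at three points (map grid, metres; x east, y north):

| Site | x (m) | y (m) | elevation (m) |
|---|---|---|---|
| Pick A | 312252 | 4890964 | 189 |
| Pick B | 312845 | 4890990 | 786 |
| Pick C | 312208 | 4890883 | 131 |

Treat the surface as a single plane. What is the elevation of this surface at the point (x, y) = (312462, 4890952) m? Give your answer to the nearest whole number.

Let the plane be z = a·x + b·y + c.
Pick B−Pick A: 593a + 26b = 597;  Pick C−Pick A: −44a − 81b = −58.
Solving gives a = 0.99914692, b = 0.17330291.
Then c = 189 − a·312252 − b·4890964 = −1159414.90.
At (312462, 4890952): z = 312195.4 + 847616.2 − 1159414.90 = 396.7 m.

397 m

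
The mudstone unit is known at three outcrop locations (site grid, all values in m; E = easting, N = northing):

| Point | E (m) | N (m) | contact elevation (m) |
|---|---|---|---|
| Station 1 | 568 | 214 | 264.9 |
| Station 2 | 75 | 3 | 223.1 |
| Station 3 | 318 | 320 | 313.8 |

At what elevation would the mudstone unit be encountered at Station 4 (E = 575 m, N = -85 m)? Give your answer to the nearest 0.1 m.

Let the plane be z = a·E + b·N + c.
Station 2−Station 1: −493a − 211b = −41.8;  Station 3−Station 1: −250a + 106b = 48.9.
Solving gives a = −0.05606, b = 0.32910.
Then c = 264.9 − a·568 − b·214 = 226.32.
At (575, -85): z = −32.2 − 28.0 + 226.32 = 166.1 m.

166.1 m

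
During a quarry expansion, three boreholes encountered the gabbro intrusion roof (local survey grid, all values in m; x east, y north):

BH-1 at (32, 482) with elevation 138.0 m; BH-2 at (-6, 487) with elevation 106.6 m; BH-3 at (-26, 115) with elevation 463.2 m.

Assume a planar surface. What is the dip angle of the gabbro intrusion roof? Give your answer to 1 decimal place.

50.5°

Two edge vectors: BH-1→BH-2 = (-38, 5, -31.4), BH-1→BH-3 = (-58, -367, 325.2).
Normal n = (BH-1→BH-2) × (BH-1→BH-3) = (-9897.8, 14178.8, 14236).
So ∂z/∂x = −n_x/n_z = 0.69527 and ∂z/∂y = −n_y/n_z = −0.99598.
Gradient magnitude |∇z| = √(a² + b²) = √(0.48339 + 0.99198) = 1.21465.
True dip = arctan(1.21465) = 50.5°, dipping toward NW (azimuth ≈ 325°).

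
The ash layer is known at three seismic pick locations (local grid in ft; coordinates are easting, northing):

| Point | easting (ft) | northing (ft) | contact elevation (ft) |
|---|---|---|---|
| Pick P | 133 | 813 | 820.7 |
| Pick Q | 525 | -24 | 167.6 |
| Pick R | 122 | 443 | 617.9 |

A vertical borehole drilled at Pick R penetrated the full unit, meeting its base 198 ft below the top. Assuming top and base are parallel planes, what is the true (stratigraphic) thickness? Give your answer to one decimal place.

Let the plane be z = a·easting + b·northing + c.
Pick Q−Pick P: 392a − 837b = −653.1;  Pick R−Pick P: −11a − 370b = −202.8.
Solving gives a = −0.46616, b = 0.56197.
|∇z| = √(a²+b²) = 0.73014, so dip δ = arctan(0.73014) = 36.13°.
True thickness = vertical thickness × cos δ = 198 × cos 36.13° = 159.9 ft.

159.9 ft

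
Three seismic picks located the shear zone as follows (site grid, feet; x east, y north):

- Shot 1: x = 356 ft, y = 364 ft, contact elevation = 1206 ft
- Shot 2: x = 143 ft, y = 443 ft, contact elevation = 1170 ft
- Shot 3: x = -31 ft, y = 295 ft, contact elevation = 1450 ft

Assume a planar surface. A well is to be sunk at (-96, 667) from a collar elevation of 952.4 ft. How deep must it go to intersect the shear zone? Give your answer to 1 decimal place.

Let the plane be z = a·x + b·y + c.
Shot 2−Shot 1: −213a + 79b = −36;  Shot 3−Shot 1: −387a − 69b = 244.
Solving gives a = −0.37093, b = −1.45580.
Then c = 1206 − a·356 − b·364 = 1867.96.
At (-96, 667): z_contact = 35.61 − 971.02 + 1867.96 = 932.55 ft.
Depth below ground = 952.4 − 932.55 = 19.8 ft.

19.8 ft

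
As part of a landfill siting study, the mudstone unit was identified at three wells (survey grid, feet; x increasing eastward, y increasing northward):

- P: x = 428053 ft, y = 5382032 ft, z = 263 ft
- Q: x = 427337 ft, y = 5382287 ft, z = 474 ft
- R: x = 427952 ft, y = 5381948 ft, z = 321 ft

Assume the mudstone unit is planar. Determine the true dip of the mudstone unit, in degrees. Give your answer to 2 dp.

Let the plane be z = a·x + b·y + c.
Q−P: −716a + 255b = 211;  R−P: −101a − 84b = 58.
Solving gives a = −0.37851, b = −0.23536.
Gradient magnitude |∇z| = √(a² + b²) = √(0.14327 + 0.05539) = 0.44572.
True dip = arctan(0.44572) = 24.02°, dipping toward ENE (azimuth ≈ 058°).

24.02°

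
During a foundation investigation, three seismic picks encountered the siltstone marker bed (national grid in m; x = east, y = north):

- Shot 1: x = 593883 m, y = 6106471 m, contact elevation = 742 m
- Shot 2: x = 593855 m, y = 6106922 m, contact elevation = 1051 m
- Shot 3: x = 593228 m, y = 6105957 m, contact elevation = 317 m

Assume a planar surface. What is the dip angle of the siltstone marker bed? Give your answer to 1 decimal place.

35.0°

Two edge vectors: Shot 1→Shot 2 = (-28, 451, 309), Shot 1→Shot 3 = (-655, -514, -425).
Normal n = (Shot 1→Shot 2) × (Shot 1→Shot 3) = (-32849, -214295, 309797).
So ∂z/∂x = −n_x/n_z = 0.10603 and ∂z/∂y = −n_y/n_z = 0.69173.
Gradient magnitude |∇z| = √(a² + b²) = √(0.01124 + 0.47849) = 0.69981.
True dip = arctan(0.69981) = 35.0°, dipping toward S (azimuth ≈ 189°).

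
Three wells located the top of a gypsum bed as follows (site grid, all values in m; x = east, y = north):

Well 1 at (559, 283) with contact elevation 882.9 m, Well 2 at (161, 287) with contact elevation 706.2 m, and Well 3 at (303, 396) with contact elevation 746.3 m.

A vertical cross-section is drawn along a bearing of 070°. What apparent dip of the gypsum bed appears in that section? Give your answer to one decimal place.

Two edge vectors: Well 1→Well 2 = (-398, 4, -176.7), Well 1→Well 3 = (-256, 113, -136.6).
Normal n = (Well 1→Well 2) × (Well 1→Well 3) = (19420.7, -9131.6, -43950).
So ∂z/∂x = −n_x/n_z = 0.44188 and ∂z/∂y = −n_y/n_z = −0.20777.
Unit vector along 070° is (sin 70°, cos 70°) = (0.9397, 0.3420).
Slope in that direction = a·(0.9397) + b·(0.3420) = 0.34417.
Apparent dip = arctan|0.34417| = 19.0° (true dip is 26.0°, so apparent ≤ true as expected).

19.0°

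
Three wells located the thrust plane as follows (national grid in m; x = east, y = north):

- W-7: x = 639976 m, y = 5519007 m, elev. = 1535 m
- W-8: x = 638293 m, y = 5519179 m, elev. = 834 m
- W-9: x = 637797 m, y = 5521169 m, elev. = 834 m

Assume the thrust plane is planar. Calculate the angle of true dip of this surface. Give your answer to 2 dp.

23.77°

Let the plane be z = a·x + b·y + c.
W-8−W-7: −1683a + 172b = −701;  W-9−W-7: −2179a + 2162b = −701.
Solving gives a = 0.42741, b = 0.10653.
Gradient magnitude |∇z| = √(a² + b²) = √(0.18268 + 0.01135) = 0.44048.
True dip = arctan(0.44048) = 23.77°, dipping toward WSW (azimuth ≈ 256°).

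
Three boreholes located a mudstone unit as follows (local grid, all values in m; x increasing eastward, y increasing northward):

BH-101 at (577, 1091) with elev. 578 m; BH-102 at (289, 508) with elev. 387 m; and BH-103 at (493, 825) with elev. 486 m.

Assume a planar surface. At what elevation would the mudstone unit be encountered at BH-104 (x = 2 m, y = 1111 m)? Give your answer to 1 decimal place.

644.4 m

Two edge vectors: BH-101→BH-102 = (-288, -583, -191), BH-101→BH-103 = (-84, -266, -92).
Normal n = (BH-101→BH-102) × (BH-101→BH-103) = (2830, -10452, 27636).
So ∂z/∂x = −n_x/n_z = −0.102403 and ∂z/∂y = −n_y/n_z = 0.378202.
Intercept c from BH-101: 578 + 59.09 − 412.62 = 224.47.
At (2, 1111): z = −0.2 + 420.2 + 224.47 = 644.4 m.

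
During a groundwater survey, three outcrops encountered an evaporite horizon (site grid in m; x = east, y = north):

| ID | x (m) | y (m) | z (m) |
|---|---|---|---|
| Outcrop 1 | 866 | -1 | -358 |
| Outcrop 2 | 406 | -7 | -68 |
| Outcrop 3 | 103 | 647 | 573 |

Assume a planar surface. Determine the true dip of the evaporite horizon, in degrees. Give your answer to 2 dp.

43.11°

Two edge vectors: Outcrop 1→Outcrop 2 = (-460, -6, 290), Outcrop 1→Outcrop 3 = (-763, 648, 931).
Normal n = (Outcrop 1→Outcrop 2) × (Outcrop 1→Outcrop 3) = (-193506, 206990, -302658).
So ∂z/∂x = −n_x/n_z = −0.63936 and ∂z/∂y = −n_y/n_z = 0.68391.
Gradient magnitude |∇z| = √(a² + b²) = √(0.40878 + 0.46773) = 0.93622.
True dip = arctan(0.93622) = 43.11°, dipping toward SE (azimuth ≈ 137°).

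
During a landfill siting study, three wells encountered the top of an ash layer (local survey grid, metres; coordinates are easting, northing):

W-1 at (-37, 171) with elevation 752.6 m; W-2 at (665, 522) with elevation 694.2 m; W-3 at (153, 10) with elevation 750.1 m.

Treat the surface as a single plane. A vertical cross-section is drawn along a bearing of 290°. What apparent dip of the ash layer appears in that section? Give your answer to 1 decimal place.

Two edge vectors: W-1→W-2 = (702, 351, -58.4), W-1→W-3 = (190, -161, -2.5).
Normal n = (W-1→W-2) × (W-1→W-3) = (-10279.9, -9341, -179712).
So ∂z/∂easting = −n_x/n_z = −0.05720 and ∂z/∂northing = −n_y/n_z = −0.05198.
Unit vector along 290° is (sin 290°, cos 290°) = (-0.9397, 0.3420).
Slope in that direction = a·(-0.9397) + b·(0.3420) = 0.03597.
Apparent dip = arctan|0.03597| = 2.1° (true dip is 4.4°, so apparent ≤ true as expected).

2.1°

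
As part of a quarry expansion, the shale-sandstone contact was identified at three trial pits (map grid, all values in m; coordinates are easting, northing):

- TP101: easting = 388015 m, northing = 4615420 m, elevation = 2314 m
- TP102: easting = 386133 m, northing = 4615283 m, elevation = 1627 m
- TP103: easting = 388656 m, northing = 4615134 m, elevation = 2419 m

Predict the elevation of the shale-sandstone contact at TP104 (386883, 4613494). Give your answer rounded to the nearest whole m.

Let the plane be z = a·easting + b·northing + c.
TP102−TP101: −1882a − 137b = −687;  TP103−TP101: 641a − 286b = 105.
Solving gives a = 0.33681112, b = 0.38774800.
Then c = 2314 − a·388015 − b·4615420 = −1917993.62.
At (386883, 4613494): z = 130306.5 + 1788873.1 − 1917993.62 = 1185.9 m.

1186 m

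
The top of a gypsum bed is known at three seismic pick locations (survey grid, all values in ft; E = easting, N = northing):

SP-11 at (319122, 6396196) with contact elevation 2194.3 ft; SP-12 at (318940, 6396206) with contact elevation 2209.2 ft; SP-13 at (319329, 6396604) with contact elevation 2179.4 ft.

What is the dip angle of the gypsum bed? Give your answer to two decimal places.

Let the plane be z = a·E + b·N + c.
SP-12−SP-11: −182a + 10b = 14.9;  SP-13−SP-11: 207a + 408b = −14.9.
Solving gives a = −0.08160, b = 0.00488.
Gradient magnitude |∇z| = √(a² + b²) = √(0.00666 + 0.00002) = 0.08175.
True dip = arctan(0.08175) = 4.67°, dipping toward E (azimuth ≈ 093°).

4.67°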